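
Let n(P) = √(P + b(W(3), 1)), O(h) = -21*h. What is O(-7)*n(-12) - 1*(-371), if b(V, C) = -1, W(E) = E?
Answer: 371 + 147*I*√13 ≈ 371.0 + 530.02*I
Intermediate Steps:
n(P) = √(-1 + P) (n(P) = √(P - 1) = √(-1 + P))
O(-7)*n(-12) - 1*(-371) = (-21*(-7))*√(-1 - 12) - 1*(-371) = 147*√(-13) + 371 = 147*(I*√13) + 371 = 147*I*√13 + 371 = 371 + 147*I*√13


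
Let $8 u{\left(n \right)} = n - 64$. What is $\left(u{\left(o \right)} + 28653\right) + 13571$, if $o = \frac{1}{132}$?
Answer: $\frac{44580097}{1056} \approx 42216.0$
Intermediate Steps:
$o = \frac{1}{132} \approx 0.0075758$
$u{\left(n \right)} = -8 + \frac{n}{8}$ ($u{\left(n \right)} = \frac{n - 64}{8} = \frac{-64 + n}{8} = -8 + \frac{n}{8}$)
$\left(u{\left(o \right)} + 28653\right) + 13571 = \left(\left(-8 + \frac{1}{8} \cdot \frac{1}{132}\right) + 28653\right) + 13571 = \left(\left(-8 + \frac{1}{1056}\right) + 28653\right) + 13571 = \left(- \frac{8447}{1056} + 28653\right) + 13571 = \frac{30249121}{1056} + 13571 = \frac{44580097}{1056}$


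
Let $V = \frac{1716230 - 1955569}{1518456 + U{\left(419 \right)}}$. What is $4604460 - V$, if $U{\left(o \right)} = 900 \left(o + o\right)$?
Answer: $\frac{10464353885099}{2272656} \approx 4.6045 \cdot 10^{6}$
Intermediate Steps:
$U{\left(o \right)} = 1800 o$ ($U{\left(o \right)} = 900 \cdot 2 o = 1800 o$)
$V = - \frac{239339}{2272656}$ ($V = \frac{1716230 - 1955569}{1518456 + 1800 \cdot 419} = - \frac{239339}{1518456 + 754200} = - \frac{239339}{2272656} \approx -0.10531$)
$4604460 - V = 4604460 - - \frac{239339}{2272656} = 4604460 + \frac{239339}{2272656} = \frac{10464353885099}{2272656}$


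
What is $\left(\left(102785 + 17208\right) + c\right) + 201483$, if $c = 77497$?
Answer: $398973$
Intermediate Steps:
$\left(\left(102785 + 17208\right) + c\right) + 201483 = \left(\left(102785 + 17208\right) + 77497\right) + 201483 = \left(119993 + 77497\right) + 201483 = 197490 + 201483 = 398973$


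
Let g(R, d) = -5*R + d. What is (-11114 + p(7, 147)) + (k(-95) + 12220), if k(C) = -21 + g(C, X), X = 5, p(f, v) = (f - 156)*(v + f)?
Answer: -21381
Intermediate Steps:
p(f, v) = (-156 + f)*(f + v)
g(R, d) = d - 5*R
k(C) = -16 - 5*C (k(C) = -21 + (5 - 5*C) = -16 - 5*C)
(-11114 + p(7, 147)) + (k(-95) + 12220) = (-11114 + (7² - 156*7 - 156*147 + 7*147)) + ((-16 - 5*(-95)) + 12220) = (-11114 + (49 - 1092 - 22932 + 1029)) + ((-16 + 475) + 12220) = (-11114 - 22946) + (459 + 12220) = -34060 + 12679 = -21381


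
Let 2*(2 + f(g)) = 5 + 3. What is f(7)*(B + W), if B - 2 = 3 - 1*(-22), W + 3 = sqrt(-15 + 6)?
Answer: 48 + 6*I ≈ 48.0 + 6.0*I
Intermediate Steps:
W = -3 + 3*I (W = -3 + sqrt(-15 + 6) = -3 + sqrt(-9) = -3 + 3*I ≈ -3.0 + 3.0*I)
f(g) = 2 (f(g) = -2 + (5 + 3)/2 = -2 + (1/2)*8 = -2 + 4 = 2)
B = 27 (B = 2 + (3 - 1*(-22)) = 2 + (3 + 22) = 2 + 25 = 27)
f(7)*(B + W) = 2*(27 + (-3 + 3*I)) = 2*(24 + 3*I) = 48 + 6*I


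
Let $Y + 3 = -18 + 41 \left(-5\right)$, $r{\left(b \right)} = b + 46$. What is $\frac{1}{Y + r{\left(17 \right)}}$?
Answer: $- \frac{1}{163} \approx -0.006135$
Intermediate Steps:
$r{\left(b \right)} = 46 + b$
$Y = -226$ ($Y = -3 + \left(-18 + 41 \left(-5\right)\right) = -3 - 223 = -226$)
$\frac{1}{Y + r{\left(17 \right)}} = \frac{1}{-226 + \left(46 + 17\right)} = \frac{1}{-226 + 63} = \frac{1}{-163} = - \frac{1}{163}$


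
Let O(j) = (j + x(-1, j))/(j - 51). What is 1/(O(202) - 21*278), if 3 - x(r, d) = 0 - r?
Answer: -151/881334 ≈ -0.00017133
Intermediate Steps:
x(r, d) = 3 + r (x(r, d) = 3 - (0 - r) = 3 - (-1)*r = 3 + r)
O(j) = (2 + j)/(-51 + j) (O(j) = (j + (3 - 1))/(j - 51) = (j + 2)/(-51 + j) = (2 + j)/(-51 + j))
1/(O(202) - 21*278) = 1/((2 + 202)/(-51 + 202) - 21*278) = 1/(204/151 - 5838) = 1/(-881334/151) = -151/881334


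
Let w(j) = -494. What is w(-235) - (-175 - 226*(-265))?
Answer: -60209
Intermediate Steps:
w(-235) - (-175 - 226*(-265)) = -494 - (-175 - 226*(-265)) = -494 - (-175 + 59890) = -494 - 1*59715 = -494 - 59715 = -60209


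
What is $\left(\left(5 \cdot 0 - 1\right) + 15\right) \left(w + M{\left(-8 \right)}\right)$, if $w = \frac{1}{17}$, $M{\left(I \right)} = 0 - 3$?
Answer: $- \frac{700}{17} \approx -41.176$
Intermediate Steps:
$M{\left(I \right)} = -3$ ($M{\left(I \right)} = 0 - 3 = -3$)
$w = \frac{1}{17} \approx 0.058824$
$\left(\left(5 \cdot 0 - 1\right) + 15\right) \left(w + M{\left(-8 \right)}\right) = \left(\left(5 \cdot 0 - 1\right) + 15\right) \left(\frac{1}{17} - 3\right) = \left(\left(0 - 1\right) + 15\right) \left(- \frac{50}{17}\right) = \left(-1 + 15\right) \left(- \frac{50}{17}\right) = 14 \left(- \frac{50}{17}\right) = - \frac{700}{17}$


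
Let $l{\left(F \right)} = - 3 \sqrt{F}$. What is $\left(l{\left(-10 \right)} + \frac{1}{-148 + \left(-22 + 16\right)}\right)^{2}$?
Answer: $- \frac{2134439}{23716} + \frac{3 i \sqrt{10}}{77} \approx -90.0 + 0.12321 i$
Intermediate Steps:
$\left(l{\left(-10 \right)} + \frac{1}{-148 + \left(-22 + 16\right)}\right)^{2} = \left(- 3 \sqrt{-10} + \frac{1}{-148 + \left(-22 + 16\right)}\right)^{2} = \left(- 3 i \sqrt{10} + \frac{1}{-148 - 6}\right)^{2} = \left(- 3 i \sqrt{10} + \frac{1}{-154}\right)^{2} = \left(- 3 i \sqrt{10} - \frac{1}{154}\right)^{2} = \left(- \frac{1}{154} - 3 i \sqrt{10}\right)^{2}$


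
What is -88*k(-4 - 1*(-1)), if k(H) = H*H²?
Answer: 2376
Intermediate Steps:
k(H) = H³
-88*k(-4 - 1*(-1)) = -88*(-4 - 1*(-1))³ = -88*(-4 + 1)³ = -88*(-3)³ = -88*(-27) = 2376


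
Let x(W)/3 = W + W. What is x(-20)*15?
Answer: -1800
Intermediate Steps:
x(W) = 6*W (x(W) = 3*(W + W) = 3*(2*W) = 6*W)
x(-20)*15 = (6*(-20))*15 = -120*15 = -1800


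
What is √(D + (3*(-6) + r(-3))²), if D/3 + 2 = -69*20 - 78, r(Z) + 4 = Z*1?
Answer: I*√3755 ≈ 61.278*I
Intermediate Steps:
r(Z) = -4 + Z (r(Z) = -4 + Z*1 = -4 + Z)
D = -4380 (D = -6 + 3*(-69*20 - 78) = -6 + 3*(-1380 - 78) = -6 + 3*(-1458) = -6 - 4374 = -4380)
√(D + (3*(-6) + r(-3))²) = √(-4380 + (3*(-6) + (-4 - 3))²) = √(-4380 + (-18 - 7)²) = √(-4380 + (-25)²) = √(-4380 + 625) = √(-3755) = I*√3755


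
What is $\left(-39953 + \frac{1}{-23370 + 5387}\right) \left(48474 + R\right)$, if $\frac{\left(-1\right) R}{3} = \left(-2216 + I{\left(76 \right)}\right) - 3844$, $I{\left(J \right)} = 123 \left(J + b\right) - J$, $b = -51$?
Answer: $- \frac{41425101543600}{17983} \approx -2.3036 \cdot 10^{9}$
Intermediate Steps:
$I{\left(J \right)} = -6273 + 122 J$ ($I{\left(J \right)} = 123 \left(J - 51\right) - J = 123 \left(-51 + J\right) - J = \left(-6273 + 123 J\right) - J = -6273 + 122 J$)
$R = 9183$ ($R = - 3 \left(\left(-2216 + \left(-6273 + 122 \cdot 76\right)\right) - 3844\right) = - 3 \left(\left(-2216 + \left(-6273 + 9272\right)\right) - 3844\right) = - 3 \left(\left(-2216 + 2999\right) - 3844\right) = - 3 \left(783 - 3844\right) = \left(-3\right) \left(-3061\right) = 9183$)
$\left(-39953 + \frac{1}{-23370 + 5387}\right) \left(48474 + R\right) = \left(-39953 + \frac{1}{-23370 + 5387}\right) \left(48474 + 9183\right) = \left(-39953 + \frac{1}{-17983}\right) 57657 = \left(-39953 - \frac{1}{17983}\right) 57657 = \left(- \frac{718474800}{17983}\right) 57657 = - \frac{41425101543600}{17983}$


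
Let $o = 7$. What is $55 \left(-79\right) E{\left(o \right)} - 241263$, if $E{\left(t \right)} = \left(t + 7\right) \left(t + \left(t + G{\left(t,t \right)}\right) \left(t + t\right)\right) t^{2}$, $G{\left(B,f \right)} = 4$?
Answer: $-480129133$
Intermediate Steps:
$E{\left(t \right)} = t^{2} \left(7 + t\right) \left(t + 2 t \left(4 + t\right)\right)$ ($E{\left(t \right)} = \left(t + 7\right) \left(t + \left(t + 4\right) \left(t + t\right)\right) t^{2} = \left(7 + t\right) \left(t + \left(4 + t\right) 2 t\right) t^{2} = \left(7 + t\right) \left(t + 2 t \left(4 + t\right)\right) t^{2} = t^{2} \left(7 + t\right) \left(t + 2 t \left(4 + t\right)\right)$)
$55 \left(-79\right) E{\left(o \right)} - 241263 = 55 \left(-79\right) 7^{3} \left(63 + 2 \cdot 7^{2} + 23 \cdot 7\right) - 241263 = - 4345 \cdot 343 \left(63 + 2 \cdot 49 + 161\right) - 241263 = - 4345 \cdot 343 \left(63 + 98 + 161\right) - 241263 = - 4345 \cdot 343 \cdot 322 - 241263 = \left(-4345\right) 110446 - 241263 = -479887870 - 241263 = -480129133$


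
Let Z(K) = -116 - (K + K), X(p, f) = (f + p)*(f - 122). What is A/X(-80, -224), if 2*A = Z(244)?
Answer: -151/52592 ≈ -0.0028712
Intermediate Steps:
X(p, f) = (-122 + f)*(f + p) (X(p, f) = (f + p)*(-122 + f) = (-122 + f)*(f + p))
Z(K) = -116 - 2*K
A = -302 (A = (-116 - 2*244)/2 = (-116 - 488)/2 = (½)*(-604) = -302)
A/X(-80, -224) = -302/((-224)² - 122*(-224) - 122*(-80) - 224*(-80)) = -302/(50176 + 27328 + 9760 + 17920) = -302/105184 = -302*1/105184 = -151/52592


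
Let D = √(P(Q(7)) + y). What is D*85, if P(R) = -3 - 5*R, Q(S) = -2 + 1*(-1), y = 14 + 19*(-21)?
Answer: 85*I*√373 ≈ 1641.6*I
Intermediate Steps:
y = -385 (y = 14 - 399 = -385)
Q(S) = -3 (Q(S) = -2 - 1 = -3)
D = I*√373 (D = √((-3 - 5*(-3)) - 385) = √((-3 + 15) - 385) = √(12 - 385) = √(-373) = I*√373 ≈ 19.313*I)
D*85 = (I*√373)*85 = 85*I*√373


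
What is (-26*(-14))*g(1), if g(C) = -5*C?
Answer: -1820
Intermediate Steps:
(-26*(-14))*g(1) = (-26*(-14))*(-5*1) = 364*(-5) = -1820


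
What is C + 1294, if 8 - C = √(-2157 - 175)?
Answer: 1302 - 2*I*√583 ≈ 1302.0 - 48.291*I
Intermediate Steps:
C = 8 - 2*I*√583 (C = 8 - √(-2157 - 175) = 8 - √(-2332) = 8 - 2*I*√583 ≈ 8.0 - 48.291*I)
C + 1294 = (8 - 2*I*√583) + 1294 = 1302 - 2*I*√583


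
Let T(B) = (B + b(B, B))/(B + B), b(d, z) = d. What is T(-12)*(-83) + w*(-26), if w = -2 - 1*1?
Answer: -5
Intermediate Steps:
w = -3 (w = -2 - 1 = -3)
T(B) = 1 (T(B) = (B + B)/(B + B) = (2*B)/((2*B)) = (2*B)*(1/(2*B)) = 1)
T(-12)*(-83) + w*(-26) = 1*(-83) - 3*(-26) = -83 + 78 = -5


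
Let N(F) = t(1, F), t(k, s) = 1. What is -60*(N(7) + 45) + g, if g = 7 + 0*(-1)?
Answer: -2753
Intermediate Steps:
N(F) = 1
g = 7 (g = 7 + 0 = 7)
-60*(N(7) + 45) + g = -60*(1 + 45) + 7 = -60*46 + 7 = -2760 + 7 = -2753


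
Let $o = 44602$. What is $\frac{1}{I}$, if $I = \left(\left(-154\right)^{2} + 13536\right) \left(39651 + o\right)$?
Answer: $\frac{1}{3138592756} \approx 3.1861 \cdot 10^{-10}$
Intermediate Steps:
$I = 3138592756$ ($I = \left(\left(-154\right)^{2} + 13536\right) \left(39651 + 44602\right) = \left(23716 + 13536\right) 84253 = 37252 \cdot 84253 = 3138592756$)
$\frac{1}{I} = \frac{1}{3138592756}$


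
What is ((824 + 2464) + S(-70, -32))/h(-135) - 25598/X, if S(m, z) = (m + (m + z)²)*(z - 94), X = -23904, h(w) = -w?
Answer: -574869701/59760 ≈ -9619.6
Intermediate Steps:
S(m, z) = (-94 + z)*(m + (m + z)²) (S(m, z) = (m + (m + z)²)*(-94 + z) = (-94 + z)*(m + (m + z)²))
((824 + 2464) + S(-70, -32))/h(-135) - 25598/X = ((824 + 2464) + (-94*(-70) - 94*(-70 - 32)² - 70*(-32) - 32*(-70 - 32)²))/((-1*(-135))) - 25598/(-23904) = (3288 + (6580 - 94*(-102)² + 2240 - 32*(-102)²))/135 - 25598*(-1/23904) = (3288 + (6580 - 94*10404 + 2240 - 32*10404))*(1/135) + 12799/11952 = (3288 + (6580 - 977976 + 2240 - 332928))*(1/135) + 12799/11952 = (3288 - 1302084)*(1/135) + 12799/11952 = -1298796*1/135 + 12799/11952 = -432932/45 + 12799/11952 = -574869701/59760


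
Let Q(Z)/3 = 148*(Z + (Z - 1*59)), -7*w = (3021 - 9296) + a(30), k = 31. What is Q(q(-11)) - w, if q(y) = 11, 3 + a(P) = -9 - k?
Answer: -121314/7 ≈ -17331.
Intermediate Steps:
a(P) = -43 (a(P) = -3 + (-9 - 1*31) = -3 + (-9 - 31) = -3 - 40 = -43)
w = 6318/7 (w = -((3021 - 9296) - 43)/7 = -(-6275 - 43)/7 = -⅐*(-6318) = 6318/7 ≈ 902.57)
Q(Z) = -26196 + 888*Z (Q(Z) = 3*(148*(Z + (Z - 1*59))) = 3*(148*(Z + (Z - 59))) = 3*(148*(Z + (-59 + Z))) = 3*(148*(-59 + 2*Z)) = 3*(-8732 + 296*Z) = -26196 + 888*Z)
Q(q(-11)) - w = (-26196 + 888*11) - 1*6318/7 = (-26196 + 9768) - 6318/7 = -16428 - 6318/7 = -121314/7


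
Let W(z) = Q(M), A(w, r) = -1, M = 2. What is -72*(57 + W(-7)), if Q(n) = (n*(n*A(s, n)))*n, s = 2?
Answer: -3528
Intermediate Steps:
Q(n) = -n³ (Q(n) = (n*(n*(-1)))*n = (n*(-n))*n = (-n²)*n = -n³)
W(z) = -8 (W(z) = -1*2³ = -1*8 = -8)
-72*(57 + W(-7)) = -72*(57 - 8) = -72*49 = -3528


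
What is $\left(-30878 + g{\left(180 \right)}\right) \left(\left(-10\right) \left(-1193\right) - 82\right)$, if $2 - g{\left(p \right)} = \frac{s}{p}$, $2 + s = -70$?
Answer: $- \frac{1829070544}{5} \approx -3.6581 \cdot 10^{8}$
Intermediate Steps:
$s = -72$ ($s = -2 - 70 = -72$)
$g{\left(p \right)} = 2 + \frac{72}{p}$ ($g{\left(p \right)} = 2 - - \frac{72}{p} = 2 + \frac{72}{p}$)
$\left(-30878 + g{\left(180 \right)}\right) \left(\left(-10\right) \left(-1193\right) - 82\right) = \left(-30878 + \left(2 + \frac{72}{180}\right)\right) \left(\left(-10\right) \left(-1193\right) - 82\right) = \left(-30878 + \left(2 + 72 \cdot \frac{1}{180}\right)\right) \left(11930 - 82\right) = \left(-30878 + \left(2 + \frac{2}{5}\right)\right) 11848 = \left(-30878 + \frac{12}{5}\right) 11848 = \left(- \frac{154378}{5}\right) 11848 = - \frac{1829070544}{5}$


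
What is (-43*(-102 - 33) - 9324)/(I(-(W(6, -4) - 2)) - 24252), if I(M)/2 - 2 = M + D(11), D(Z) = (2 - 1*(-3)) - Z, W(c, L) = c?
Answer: 3519/24268 ≈ 0.14501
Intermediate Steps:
D(Z) = 5 - Z (D(Z) = (2 + 3) - Z = 5 - Z)
I(M) = -8 + 2*M (I(M) = 4 + 2*(M + (5 - 1*11)) = 4 + 2*(M + (5 - 11)) = 4 + 2*(M - 6) = 4 + 2*(-6 + M) = 4 + (-12 + 2*M) = -8 + 2*M)
(-43*(-102 - 33) - 9324)/(I(-(W(6, -4) - 2)) - 24252) = (-43*(-102 - 33) - 9324)/((-8 + 2*(-(6 - 2))) - 24252) = (-43*(-135) - 9324)/((-8 + 2*(-1*4)) - 24252) = (5805 - 9324)/((-8 + 2*(-4)) - 24252) = -3519/((-8 - 8) - 24252) = -3519/(-16 - 24252) = -3519/(-24268) = -3519*(-1/24268) = 3519/24268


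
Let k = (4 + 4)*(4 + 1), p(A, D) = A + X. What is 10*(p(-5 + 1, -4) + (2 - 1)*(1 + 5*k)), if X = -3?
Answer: 1940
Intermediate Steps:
p(A, D) = -3 + A (p(A, D) = A - 3 = -3 + A)
k = 40 (k = 8*5 = 40)
10*(p(-5 + 1, -4) + (2 - 1)*(1 + 5*k)) = 10*((-3 + (-5 + 1)) + (2 - 1)*(1 + 5*40)) = 10*((-3 - 4) + 1*(1 + 200)) = 10*(-7 + 1*201) = 10*(-7 + 201) = 10*194 = 1940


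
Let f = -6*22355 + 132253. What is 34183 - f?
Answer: 36060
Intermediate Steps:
f = -1877 (f = -134130 + 132253 = -1877)
34183 - f = 34183 - 1*(-1877) = 34183 + 1877 = 36060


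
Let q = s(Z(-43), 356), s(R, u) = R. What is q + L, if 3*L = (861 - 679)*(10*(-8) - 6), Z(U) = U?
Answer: -15781/3 ≈ -5260.3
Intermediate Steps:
L = -15652/3 (L = ((861 - 679)*(10*(-8) - 6))/3 = (182*(-80 - 6))/3 = (182*(-86))/3 = (⅓)*(-15652) = -15652/3 ≈ -5217.3)
q = -43
q + L = -43 - 15652/3 = -15781/3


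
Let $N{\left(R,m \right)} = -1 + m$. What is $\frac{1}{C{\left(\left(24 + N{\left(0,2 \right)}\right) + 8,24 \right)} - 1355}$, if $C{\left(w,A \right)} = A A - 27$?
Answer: $- \frac{1}{806} \approx -0.0012407$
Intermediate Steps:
$C{\left(w,A \right)} = -27 + A^{2}$ ($C{\left(w,A \right)} = A^{2} - 27 = -27 + A^{2}$)
$\frac{1}{C{\left(\left(24 + N{\left(0,2 \right)}\right) + 8,24 \right)} - 1355} = \frac{1}{\left(-27 + 24^{2}\right) - 1355} = \frac{1}{\left(-27 + 576\right) - 1355} = \frac{1}{549 - 1355} = \frac{1}{-806} = - \frac{1}{806}$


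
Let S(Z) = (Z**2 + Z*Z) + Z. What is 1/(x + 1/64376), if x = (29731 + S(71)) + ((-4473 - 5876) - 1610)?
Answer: 64376/1797699801 ≈ 3.5810e-5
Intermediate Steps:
S(Z) = Z + 2*Z**2 (S(Z) = (Z**2 + Z**2) + Z = 2*Z**2 + Z = Z + 2*Z**2)
x = 27925 (x = (29731 + 71*(1 + 2*71)) + ((-4473 - 5876) - 1610) = (29731 + 71*(1 + 142)) + (-10349 - 1610) = (29731 + 71*143) - 11959 = (29731 + 10153) - 11959 = 39884 - 11959 = 27925)
1/(x + 1/64376) = 1/(27925 + 1/64376) = 1/(1797699801/64376) = 64376/1797699801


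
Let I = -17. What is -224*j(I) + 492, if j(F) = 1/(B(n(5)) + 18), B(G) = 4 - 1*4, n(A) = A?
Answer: 4316/9 ≈ 479.56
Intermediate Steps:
B(G) = 0 (B(G) = 4 - 4 = 0)
j(F) = 1/18 (j(F) = 1/(0 + 18) = 1/18)
-224*j(I) + 492 = -224*1/18 + 492 = -112/9 + 492 = 4316/9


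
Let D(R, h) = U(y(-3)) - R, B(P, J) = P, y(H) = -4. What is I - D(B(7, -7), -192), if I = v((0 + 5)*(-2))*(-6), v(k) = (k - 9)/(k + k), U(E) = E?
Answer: 53/10 ≈ 5.3000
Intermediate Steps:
v(k) = (-9 + k)/(2*k) (v(k) = (-9 + k)/((2*k)) = (-9 + k)*(1/(2*k)) = (-9 + k)/(2*k))
D(R, h) = -4 - R
I = -57/10 (I = ((-9 + (0 + 5)*(-2))/(2*(((0 + 5)*(-2)))))*(-6) = ((-9 + 5*(-2))/(2*((5*(-2)))))*(-6) = ((1/2)*(-9 - 10)/(-10))*(-6) = ((1/2)*(-1/10)*(-19))*(-6) = (19/20)*(-6) = -57/10 ≈ -5.7000)
I - D(B(7, -7), -192) = -57/10 - (-4 - 1*7) = -57/10 - (-4 - 7) = -57/10 - 1*(-11) = -57/10 + 11 = 53/10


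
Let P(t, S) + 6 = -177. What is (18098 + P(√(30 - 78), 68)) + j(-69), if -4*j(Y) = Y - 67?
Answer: 17949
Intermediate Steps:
P(t, S) = -183 (P(t, S) = -6 - 177 = -183)
j(Y) = 67/4 - Y/4 (j(Y) = -(Y - 67)/4 = -(-67 + Y)/4 = 67/4 - Y/4)
(18098 + P(√(30 - 78), 68)) + j(-69) = (18098 - 183) + (67/4 - ¼*(-69)) = 17915 + (67/4 + 69/4) = 17915 + 34 = 17949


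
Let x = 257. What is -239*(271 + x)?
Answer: -126192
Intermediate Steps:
-239*(271 + x) = -239*(271 + 257) = -239*528 = -126192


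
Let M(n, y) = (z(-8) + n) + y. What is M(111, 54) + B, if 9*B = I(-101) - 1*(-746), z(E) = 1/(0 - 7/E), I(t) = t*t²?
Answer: -799602/7 ≈ -1.1423e+5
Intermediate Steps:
I(t) = t³
z(E) = -E/7 (z(E) = 1/(-7/E) = -E/7)
M(n, y) = 8/7 + n + y (M(n, y) = (-⅐*(-8) + n) + y = (8/7 + n) + y = 8/7 + n + y)
B = -114395 (B = ((-101)³ - 1*(-746))/9 = (-1030301 + 746)/9 = (⅑)*(-1029555) = -114395)
M(111, 54) + B = (8/7 + 111 + 54) - 114395 = 1163/7 - 114395 = -799602/7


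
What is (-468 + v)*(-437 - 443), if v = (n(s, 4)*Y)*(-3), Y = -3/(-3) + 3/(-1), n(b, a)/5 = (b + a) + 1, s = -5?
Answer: 411840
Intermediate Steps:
n(b, a) = 5 + 5*a + 5*b (n(b, a) = 5*((b + a) + 1) = 5*((a + b) + 1) = 5*(1 + a + b) = 5 + 5*a + 5*b)
Y = -2 (Y = -3*(-⅓) + 3*(-1) = 1 - 3 = -2)
v = 0 (v = ((5 + 5*4 + 5*(-5))*(-2))*(-3) = ((5 + 20 - 25)*(-2))*(-3) = (0*(-2))*(-3) = 0*(-3) = 0)
(-468 + v)*(-437 - 443) = (-468 + 0)*(-437 - 443) = -468*(-880) = 411840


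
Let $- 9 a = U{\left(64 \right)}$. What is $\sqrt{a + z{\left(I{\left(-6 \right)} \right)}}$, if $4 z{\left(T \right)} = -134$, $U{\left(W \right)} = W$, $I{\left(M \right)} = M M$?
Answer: $\frac{i \sqrt{1462}}{6} \approx 6.3727 i$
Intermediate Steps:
$I{\left(M \right)} = M^{2}$
$z{\left(T \right)} = - \frac{67}{2}$ ($z{\left(T \right)} = \frac{1}{4} \left(-134\right) = - \frac{67}{2}$)
$a = - \frac{64}{9}$ ($a = \left(- \frac{1}{9}\right) 64 = - \frac{64}{9} \approx -7.1111$)
$\sqrt{a + z{\left(I{\left(-6 \right)} \right)}} = \sqrt{- \frac{64}{9} - \frac{67}{2}} = \sqrt{- \frac{731}{18}} = \frac{i \sqrt{1462}}{6}$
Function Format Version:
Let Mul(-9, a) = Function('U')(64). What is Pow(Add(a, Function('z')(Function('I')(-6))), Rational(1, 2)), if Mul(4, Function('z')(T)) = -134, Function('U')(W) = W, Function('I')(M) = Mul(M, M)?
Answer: Mul(Rational(1, 6), I, Pow(1462, Rational(1, 2))) ≈ Mul(6.3727, I)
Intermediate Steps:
Function('I')(M) = Pow(M, 2)
Function('z')(T) = Rational(-67, 2) (Function('z')(T) = Mul(Rational(1, 4), -134) = Rational(-67, 2))
a = Rational(-64, 9) (a = Mul(Rational(-1, 9), 64) = Rational(-64, 9) ≈ -7.1111)
Pow(Add(a, Function('z')(Function('I')(-6))), Rational(1, 2)) = Pow(Add(Rational(-64, 9), Rational(-67, 2)), Rational(1, 2)) = Pow(Rational(-731, 18), Rational(1, 2)) = Mul(Rational(1, 6), I, Pow(1462, Rational(1, 2)))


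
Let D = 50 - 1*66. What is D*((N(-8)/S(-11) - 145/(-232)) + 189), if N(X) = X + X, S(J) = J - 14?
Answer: -76106/25 ≈ -3044.2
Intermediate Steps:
S(J) = -14 + J
N(X) = 2*X
D = -16 (D = 50 - 66 = -16)
D*((N(-8)/S(-11) - 145/(-232)) + 189) = -16*(((2*(-8))/(-14 - 11) - 145/(-232)) + 189) = -16*((-16/(-25) - 145*(-1/232)) + 189) = -16*((-16*(-1/25) + 5/8) + 189) = -16*((16/25 + 5/8) + 189) = -16*(253/200 + 189) = -16*38053/200 = -76106/25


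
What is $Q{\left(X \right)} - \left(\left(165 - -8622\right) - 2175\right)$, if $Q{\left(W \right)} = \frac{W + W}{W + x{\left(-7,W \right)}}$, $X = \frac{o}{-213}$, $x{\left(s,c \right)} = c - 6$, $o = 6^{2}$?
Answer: $- \frac{495896}{75} \approx -6611.9$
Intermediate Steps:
$o = 36$
$x{\left(s,c \right)} = -6 + c$
$X = - \frac{12}{71}$ ($X = \frac{36}{-213} = 36 \left(- \frac{1}{213}\right) = - \frac{12}{71} \approx -0.16901$)
$Q{\left(W \right)} = \frac{2 W}{-6 + 2 W}$ ($Q{\left(W \right)} = \frac{W + W}{W + \left(-6 + W\right)} = \frac{2 W}{-6 + 2 W}$)
$Q{\left(X \right)} - \left(\left(165 - -8622\right) - 2175\right) = - \frac{12}{71 \left(-3 - \frac{12}{71}\right)} - \left(\left(165 - -8622\right) - 2175\right) = - \frac{12}{71 \left(- \frac{225}{71}\right)} - \left(\left(165 + 8622\right) - 2175\right) = \left(- \frac{12}{71}\right) \left(- \frac{71}{225}\right) - \left(8787 - 2175\right) = \frac{4}{75} - 6612 = - \frac{495896}{75}$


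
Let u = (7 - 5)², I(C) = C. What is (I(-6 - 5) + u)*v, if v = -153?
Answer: 1071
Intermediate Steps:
u = 4 (u = 2² = 4)
(I(-6 - 5) + u)*v = ((-6 - 5) + 4)*(-153) = (-11 + 4)*(-153) = -7*(-153) = 1071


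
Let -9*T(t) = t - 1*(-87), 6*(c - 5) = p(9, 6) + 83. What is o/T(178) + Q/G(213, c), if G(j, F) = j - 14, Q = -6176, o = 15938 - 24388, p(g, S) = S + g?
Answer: 2699462/10547 ≈ 255.95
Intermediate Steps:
o = -8450
c = 64/3 (c = 5 + ((6 + 9) + 83)/6 = 5 + (15 + 83)/6 = 5 + (⅙)*98 = 5 + 49/3 = 64/3 ≈ 21.333)
T(t) = -29/3 - t/9 (T(t) = -(t - 1*(-87))/9 = -(t + 87)/9 = -(87 + t)/9 = -29/3 - t/9)
G(j, F) = -14 + j
o/T(178) + Q/G(213, c) = -8450/(-29/3 - ⅑*178) - 6176/(-14 + 213) = -8450/(-29/3 - 178/9) - 6176/199 = -8450/(-265/9) - 6176*1/199 = -8450*(-9/265) - 6176/199 = 15210/53 - 6176/199 = 2699462/10547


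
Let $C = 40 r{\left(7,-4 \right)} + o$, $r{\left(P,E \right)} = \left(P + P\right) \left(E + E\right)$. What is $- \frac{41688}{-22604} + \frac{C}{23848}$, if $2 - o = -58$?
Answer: $\frac{55891609}{33691262} \approx 1.6589$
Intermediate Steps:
$r{\left(P,E \right)} = 4 E P$ ($r{\left(P,E \right)} = 2 P 2 E = 4 E P$)
$o = 60$ ($o = 2 - -58 = 2 + 58 = 60$)
$C = -4420$ ($C = 40 \cdot 4 \left(-4\right) 7 + 60 = 40 \left(-112\right) + 60 = -4480 + 60 = -4420$)
$- \frac{41688}{-22604} + \frac{C}{23848} = - \frac{41688}{-22604} - \frac{4420}{23848} = \left(-41688\right) \left(- \frac{1}{22604}\right) - \frac{1105}{5962} = \frac{10422}{5651} - \frac{1105}{5962} = \frac{55891609}{33691262}$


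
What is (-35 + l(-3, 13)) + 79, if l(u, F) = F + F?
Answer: 70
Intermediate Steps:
l(u, F) = 2*F
(-35 + l(-3, 13)) + 79 = (-35 + 2*13) + 79 = (-35 + 26) + 79 = -9 + 79 = 70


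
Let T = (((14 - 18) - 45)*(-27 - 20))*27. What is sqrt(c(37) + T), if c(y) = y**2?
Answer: 5*sqrt(2542) ≈ 252.09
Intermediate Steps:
T = 62181 (T = ((-4 - 45)*(-47))*27 = -49*(-47)*27 = 2303*27 = 62181)
sqrt(c(37) + T) = sqrt(37**2 + 62181) = sqrt(1369 + 62181) = sqrt(63550) = 5*sqrt(2542)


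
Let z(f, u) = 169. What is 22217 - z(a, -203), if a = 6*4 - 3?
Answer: 22048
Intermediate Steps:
a = 21 (a = 24 - 3 = 21)
22217 - z(a, -203) = 22217 - 1*169 = 22217 - 169 = 22048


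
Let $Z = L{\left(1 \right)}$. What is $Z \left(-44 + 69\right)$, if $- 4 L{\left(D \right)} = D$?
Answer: $- \frac{25}{4} \approx -6.25$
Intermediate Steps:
$L{\left(D \right)} = - \frac{D}{4}$
$Z = - \frac{1}{4}$ ($Z = \left(- \frac{1}{4}\right) 1 = - \frac{1}{4} \approx -0.25$)
$Z \left(-44 + 69\right) = - \frac{-44 + 69}{4} = \left(- \frac{1}{4}\right) 25 = - \frac{25}{4}$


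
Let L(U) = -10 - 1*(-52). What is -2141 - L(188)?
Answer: -2183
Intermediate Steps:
L(U) = 42 (L(U) = -10 + 52 = 42)
-2141 - L(188) = -2141 - 1*42 = -2141 - 42 = -2183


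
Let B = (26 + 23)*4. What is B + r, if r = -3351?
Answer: -3155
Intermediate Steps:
B = 196 (B = 49*4 = 196)
B + r = 196 - 3351 = -3155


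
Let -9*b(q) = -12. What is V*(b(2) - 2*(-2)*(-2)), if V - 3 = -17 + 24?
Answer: -200/3 ≈ -66.667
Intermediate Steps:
b(q) = 4/3 (b(q) = -1/9*(-12) = 4/3)
V = 10 (V = 3 + (-17 + 24) = 3 + 7 = 10)
V*(b(2) - 2*(-2)*(-2)) = 10*(4/3 - 2*(-2)*(-2)) = 10*(4/3 + 4*(-2)) = 10*(4/3 - 8) = 10*(-20/3) = -200/3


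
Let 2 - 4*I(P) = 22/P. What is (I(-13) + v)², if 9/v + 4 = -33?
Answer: 106929/231361 ≈ 0.46217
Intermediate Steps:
I(P) = ½ - 11/(2*P)
v = -9/37 (v = 9/(-4 - 33) = 9/(-37) = 9*(-1/37) = -9/37 ≈ -0.24324)
(I(-13) + v)² = ((½)*(-11 - 13)/(-13) - 9/37)² = ((½)*(-1/13)*(-24) - 9/37)² = (12/13 - 9/37)² = (327/481)² = 106929/231361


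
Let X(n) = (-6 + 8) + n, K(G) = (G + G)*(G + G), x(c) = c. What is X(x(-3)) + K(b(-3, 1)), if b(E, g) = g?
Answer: 3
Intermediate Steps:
K(G) = 4*G**2 (K(G) = (2*G)*(2*G) = 4*G**2)
X(n) = 2 + n
X(x(-3)) + K(b(-3, 1)) = (2 - 3) + 4*1**2 = -1 + 4*1 = -1 + 4 = 3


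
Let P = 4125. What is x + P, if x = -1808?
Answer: 2317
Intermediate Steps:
x + P = -1808 + 4125 = 2317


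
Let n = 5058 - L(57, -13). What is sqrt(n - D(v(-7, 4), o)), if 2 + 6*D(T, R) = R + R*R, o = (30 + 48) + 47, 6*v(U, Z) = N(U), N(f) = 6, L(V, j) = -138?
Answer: sqrt(23142)/3 ≈ 50.708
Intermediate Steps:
v(U, Z) = 1 (v(U, Z) = (1/6)*6 = 1)
o = 125 (o = 78 + 47 = 125)
D(T, R) = -1/3 + R/6 + R**2/6 (D(T, R) = -1/3 + (R + R*R)/6 = -1/3 + (R + R**2)/6 = -1/3 + (R/6 + R**2/6) = -1/3 + R/6 + R**2/6)
n = 5196 (n = 5058 - 1*(-138) = 5058 + 138 = 5196)
sqrt(n - D(v(-7, 4), o)) = sqrt(5196 - (-1/3 + (1/6)*125 + (1/6)*125**2)) = sqrt(5196 - (-1/3 + 125/6 + (1/6)*15625)) = sqrt(5196 - (-1/3 + 125/6 + 15625/6)) = sqrt(5196 - 1*7874/3) = sqrt(5196 - 7874/3) = sqrt(7714/3) = sqrt(23142)/3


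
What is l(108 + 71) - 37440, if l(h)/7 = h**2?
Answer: 186847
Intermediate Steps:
l(h) = 7*h**2
l(108 + 71) - 37440 = 7*(108 + 71)**2 - 37440 = 7*179**2 - 37440 = 7*32041 - 37440 = 224287 - 37440 = 186847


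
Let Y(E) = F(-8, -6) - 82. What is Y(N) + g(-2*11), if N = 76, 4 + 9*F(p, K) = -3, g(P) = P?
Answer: -943/9 ≈ -104.78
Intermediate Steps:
F(p, K) = -7/9 (F(p, K) = -4/9 + (1/9)*(-3) = -4/9 - 1/3 = -7/9)
Y(E) = -745/9 (Y(E) = -7/9 - 82 = -745/9)
Y(N) + g(-2*11) = -745/9 - 2*11 = -745/9 - 22 = -943/9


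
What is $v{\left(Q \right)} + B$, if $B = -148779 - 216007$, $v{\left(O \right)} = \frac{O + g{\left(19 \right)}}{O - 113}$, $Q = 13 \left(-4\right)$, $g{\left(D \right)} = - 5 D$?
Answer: $- \frac{20063181}{55} \approx -3.6479 \cdot 10^{5}$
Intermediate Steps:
$Q = -52$
$v{\left(O \right)} = \frac{-95 + O}{-113 + O}$ ($v{\left(O \right)} = \frac{O - 95}{O - 113} = \frac{O - 95}{-113 + O} = \frac{-95 + O}{-113 + O}$)
$B = -364786$
$v{\left(Q \right)} + B = \frac{-95 - 52}{-113 - 52} - 364786 = \frac{1}{-165} \left(-147\right) - 364786 = \left(- \frac{1}{165}\right) \left(-147\right) - 364786 = \frac{49}{55} - 364786 = - \frac{20063181}{55}$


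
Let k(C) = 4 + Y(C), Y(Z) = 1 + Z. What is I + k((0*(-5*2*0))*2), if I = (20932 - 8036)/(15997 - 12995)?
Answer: 13953/1501 ≈ 9.2958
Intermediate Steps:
I = 6448/1501 (I = 12896/3002 = 12896*(1/3002) = 6448/1501 ≈ 4.2958)
k(C) = 5 + C (k(C) = 4 + (1 + C) = 5 + C)
I + k((0*(-5*2*0))*2) = 6448/1501 + (5 + (0*(-5*2*0))*2) = 6448/1501 + (5 + (0*(-10*0))*2) = 6448/1501 + (5 + (0*0)*2) = 6448/1501 + (5 + 0*2) = 6448/1501 + (5 + 0) = 6448/1501 + 5 = 13953/1501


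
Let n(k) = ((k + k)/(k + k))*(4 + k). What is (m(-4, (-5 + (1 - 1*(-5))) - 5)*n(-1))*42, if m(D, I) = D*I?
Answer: 2016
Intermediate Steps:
n(k) = 4 + k (n(k) = ((2*k)/((2*k)))*(4 + k) = ((2*k)*(1/(2*k)))*(4 + k) = 1*(4 + k) = 4 + k)
(m(-4, (-5 + (1 - 1*(-5))) - 5)*n(-1))*42 = ((-4*((-5 + (1 - 1*(-5))) - 5))*(4 - 1))*42 = (-4*((-5 + (1 + 5)) - 5)*3)*42 = (-4*((-5 + 6) - 5)*3)*42 = (-4*(1 - 5)*3)*42 = (-4*(-4)*3)*42 = (16*3)*42 = 48*42 = 2016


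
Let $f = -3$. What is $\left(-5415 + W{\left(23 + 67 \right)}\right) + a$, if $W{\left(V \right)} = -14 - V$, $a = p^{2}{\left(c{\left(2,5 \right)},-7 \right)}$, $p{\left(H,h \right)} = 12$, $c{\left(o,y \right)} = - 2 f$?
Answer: $-5375$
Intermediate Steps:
$c{\left(o,y \right)} = 6$ ($c{\left(o,y \right)} = \left(-2\right) \left(-3\right) = 6$)
$a = 144$ ($a = 12^{2} = 144$)
$\left(-5415 + W{\left(23 + 67 \right)}\right) + a = \left(-5415 - 104\right) + 144 = -5519 + 144 = -5375$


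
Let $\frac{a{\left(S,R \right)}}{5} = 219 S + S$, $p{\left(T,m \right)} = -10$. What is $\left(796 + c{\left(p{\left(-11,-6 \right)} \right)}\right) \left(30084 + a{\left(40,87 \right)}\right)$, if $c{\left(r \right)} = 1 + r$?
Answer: $58304108$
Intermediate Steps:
$a{\left(S,R \right)} = 1100 S$ ($a{\left(S,R \right)} = 5 \left(219 S + S\right) = 5 \cdot 220 S = 1100 S$)
$\left(796 + c{\left(p{\left(-11,-6 \right)} \right)}\right) \left(30084 + a{\left(40,87 \right)}\right) = \left(796 + \left(1 - 10\right)\right) \left(30084 + 1100 \cdot 40\right) = \left(796 - 9\right) \left(30084 + 44000\right) = 787 \cdot 74084 = 58304108$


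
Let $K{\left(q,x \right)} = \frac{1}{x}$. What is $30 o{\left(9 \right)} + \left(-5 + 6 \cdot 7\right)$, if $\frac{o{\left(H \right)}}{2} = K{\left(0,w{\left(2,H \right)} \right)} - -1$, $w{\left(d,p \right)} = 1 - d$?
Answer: $37$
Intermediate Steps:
$o{\left(H \right)} = 0$ ($o{\left(H \right)} = 2 \left(\frac{1}{1 - 2} - -1\right) = 2 \left(\frac{1}{1 - 2} + 1\right) = 2 \left(\frac{1}{-1} + 1\right) = 2 \left(-1 + 1\right) = 2 \cdot 0 = 0$)
$30 o{\left(9 \right)} + \left(-5 + 6 \cdot 7\right) = 30 \cdot 0 + \left(-5 + 6 \cdot 7\right) = 0 + \left(-5 + 42\right) = 0 + 37 = 37$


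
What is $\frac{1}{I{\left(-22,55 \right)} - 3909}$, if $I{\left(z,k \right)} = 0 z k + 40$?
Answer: $- \frac{1}{3869} \approx -0.00025846$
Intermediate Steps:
$I{\left(z,k \right)} = 40$ ($I{\left(z,k \right)} = 0 k + 40 = 0 + 40 = 40$)
$\frac{1}{I{\left(-22,55 \right)} - 3909} = \frac{1}{40 - 3909} = \frac{1}{-3869} = - \frac{1}{3869}$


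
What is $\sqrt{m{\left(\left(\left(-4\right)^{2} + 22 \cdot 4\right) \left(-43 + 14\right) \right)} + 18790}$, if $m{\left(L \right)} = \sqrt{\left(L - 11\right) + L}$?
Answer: $\sqrt{18790 + i \sqrt{6043}} \approx 137.08 + 0.2836 i$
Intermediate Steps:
$m{\left(L \right)} = \sqrt{-11 + 2 L}$ ($m{\left(L \right)} = \sqrt{\left(-11 + L\right) + L} = \sqrt{-11 + 2 L}$)
$\sqrt{m{\left(\left(\left(-4\right)^{2} + 22 \cdot 4\right) \left(-43 + 14\right) \right)} + 18790} = \sqrt{\sqrt{-11 + 2 \left(\left(-4\right)^{2} + 22 \cdot 4\right) \left(-43 + 14\right)} + 18790} = \sqrt{\sqrt{-11 + 2 \left(16 + 88\right) \left(-29\right)} + 18790} = \sqrt{\sqrt{-11 + 2 \cdot 104 \left(-29\right)} + 18790} = \sqrt{\sqrt{-11 + 2 \left(-3016\right)} + 18790} = \sqrt{\sqrt{-11 - 6032} + 18790} = \sqrt{\sqrt{-6043} + 18790} = \sqrt{i \sqrt{6043} + 18790} = \sqrt{18790 + i \sqrt{6043}}$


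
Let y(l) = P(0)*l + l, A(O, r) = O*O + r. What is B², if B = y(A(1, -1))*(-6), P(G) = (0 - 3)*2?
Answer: 0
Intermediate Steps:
A(O, r) = r + O² (A(O, r) = O² + r = r + O²)
P(G) = -6 (P(G) = -3*2 = -6)
y(l) = -5*l (y(l) = -6*l + l = -5*l)
B = 0 (B = -5*(-1 + 1²)*(-6) = -5*(-1 + 1)*(-6) = -5*0*(-6) = 0*(-6) = 0)
B² = 0² = 0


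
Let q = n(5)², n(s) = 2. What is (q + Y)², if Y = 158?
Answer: 26244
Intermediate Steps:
q = 4 (q = 2² = 4)
(q + Y)² = (4 + 158)² = 162² = 26244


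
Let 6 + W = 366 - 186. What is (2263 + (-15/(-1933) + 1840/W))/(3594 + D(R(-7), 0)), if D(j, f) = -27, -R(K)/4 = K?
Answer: 382350638/599865957 ≈ 0.63739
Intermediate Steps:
W = 174 (W = -6 + (366 - 186) = -6 + 180 = 174)
R(K) = -4*K
(2263 + (-15/(-1933) + 1840/W))/(3594 + D(R(-7), 0)) = (2263 + (-15/(-1933) + 1840/174))/(3594 - 27) = (2263 + (-15*(-1/1933) + 1840*(1/174)))/3567 = (2263 + (15/1933 + 920/87))*(1/3567) = (2263 + 1779665/168171)*(1/3567) = (382350638/168171)*(1/3567) = 382350638/599865957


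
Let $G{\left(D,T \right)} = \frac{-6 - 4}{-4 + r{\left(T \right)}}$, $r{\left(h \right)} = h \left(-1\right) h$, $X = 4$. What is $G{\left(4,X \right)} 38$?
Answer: $19$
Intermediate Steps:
$r{\left(h \right)} = - h^{2}$ ($r{\left(h \right)} = - h h = - h^{2}$)
$G{\left(D,T \right)} = - \frac{10}{-4 - T^{2}}$ ($G{\left(D,T \right)} = \frac{-6 - 4}{-4 - T^{2}} = - \frac{10}{-4 - T^{2}}$)
$G{\left(4,X \right)} 38 = \frac{10}{4 + 4^{2}} \cdot 38 = \frac{10}{4 + 16} \cdot 38 = \frac{10}{20} \cdot 38 = 10 \cdot \frac{1}{20} \cdot 38 = \frac{1}{2} \cdot 38 = 19$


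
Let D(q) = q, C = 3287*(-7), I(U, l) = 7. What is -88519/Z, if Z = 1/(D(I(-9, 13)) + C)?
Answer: 2036114038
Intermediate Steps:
C = -23009
Z = -1/23002 (Z = 1/(7 - 23009) = 1/(-23002) = -1/23002 ≈ -4.3474e-5)
-88519/Z = -88519/(-1/23002) = -88519*(-23002) = 2036114038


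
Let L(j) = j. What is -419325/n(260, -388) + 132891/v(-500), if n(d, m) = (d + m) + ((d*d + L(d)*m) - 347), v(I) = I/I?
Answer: 897231006/6751 ≈ 1.3290e+5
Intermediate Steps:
v(I) = 1
n(d, m) = -347 + d + m + d² + d*m (n(d, m) = (d + m) + ((d*d + d*m) - 347) = (d + m) + ((d² + d*m) - 347) = (d + m) + (-347 + d² + d*m) = -347 + d + m + d² + d*m)
-419325/n(260, -388) + 132891/v(-500) = -419325/(-347 + 260 - 388 + 260² + 260*(-388)) + 132891/1 = -419325/(-347 + 260 - 388 + 67600 - 100880) + 132891*1 = -419325/(-33755) + 132891 = -419325*(-1/33755) + 132891 = 83865/6751 + 132891 = 897231006/6751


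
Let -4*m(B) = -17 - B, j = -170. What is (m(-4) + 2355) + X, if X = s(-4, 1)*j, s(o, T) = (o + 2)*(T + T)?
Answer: 12153/4 ≈ 3038.3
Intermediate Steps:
m(B) = 17/4 + B/4 (m(B) = -(-17 - B)/4 = 17/4 + B/4)
s(o, T) = 2*T*(2 + o) (s(o, T) = (2 + o)*(2*T) = 2*T*(2 + o))
X = 680 (X = (2*1*(2 - 4))*(-170) = (2*1*(-2))*(-170) = -4*(-170) = 680)
(m(-4) + 2355) + X = ((17/4 + (¼)*(-4)) + 2355) + 680 = ((17/4 - 1) + 2355) + 680 = (13/4 + 2355) + 680 = 9433/4 + 680 = 12153/4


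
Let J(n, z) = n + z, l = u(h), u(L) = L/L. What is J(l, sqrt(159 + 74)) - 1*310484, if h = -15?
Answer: -310483 + sqrt(233) ≈ -3.1047e+5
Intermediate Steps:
u(L) = 1
l = 1
J(l, sqrt(159 + 74)) - 1*310484 = (1 + sqrt(159 + 74)) - 1*310484 = (1 + sqrt(233)) - 310484 = -310483 + sqrt(233)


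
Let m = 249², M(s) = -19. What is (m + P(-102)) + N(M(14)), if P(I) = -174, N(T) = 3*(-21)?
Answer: 61764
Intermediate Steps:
N(T) = -63
m = 62001
(m + P(-102)) + N(M(14)) = (62001 - 174) - 63 = 61827 - 63 = 61764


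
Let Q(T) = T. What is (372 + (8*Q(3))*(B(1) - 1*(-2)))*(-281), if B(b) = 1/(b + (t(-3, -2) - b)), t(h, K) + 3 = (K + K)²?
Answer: -1541004/13 ≈ -1.1854e+5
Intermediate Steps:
t(h, K) = -3 + 4*K² (t(h, K) = -3 + (K + K)² = -3 + (2*K)² = -3 + 4*K²)
B(b) = 1/13 (B(b) = 1/(b + ((-3 + 4*(-2)²) - b)) = 1/(b + ((-3 + 4*4) - b)) = 1/(b + ((-3 + 16) - b)) = 1/(b + (13 - b)) = 1/13)
(372 + (8*Q(3))*(B(1) - 1*(-2)))*(-281) = (372 + (8*3)*(1/13 - 1*(-2)))*(-281) = (372 + 24*(1/13 + 2))*(-281) = (372 + 24*(27/13))*(-281) = (372 + 648/13)*(-281) = (5484/13)*(-281) = -1541004/13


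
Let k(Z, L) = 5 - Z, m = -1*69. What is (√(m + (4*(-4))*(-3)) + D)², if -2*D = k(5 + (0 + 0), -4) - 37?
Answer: 1285/4 + 37*I*√21 ≈ 321.25 + 169.56*I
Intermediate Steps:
m = -69
D = 37/2 (D = -((5 - (5 + (0 + 0))) - 37)/2 = -((5 - (5 + 0)) - 37)/2 = -((5 - 1*5) - 37)/2 = -((5 - 5) - 37)/2 = -(0 - 37)/2 = -½*(-37) = 37/2 ≈ 18.500)
(√(m + (4*(-4))*(-3)) + D)² = (√(-69 + (4*(-4))*(-3)) + 37/2)² = (√(-69 - 16*(-3)) + 37/2)² = (√(-69 + 48) + 37/2)² = (√(-21) + 37/2)² = (I*√21 + 37/2)² = (37/2 + I*√21)²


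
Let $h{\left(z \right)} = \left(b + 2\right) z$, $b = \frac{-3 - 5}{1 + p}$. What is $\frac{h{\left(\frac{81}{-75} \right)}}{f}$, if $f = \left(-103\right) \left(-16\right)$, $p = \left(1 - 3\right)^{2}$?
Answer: $- \frac{27}{103000} \approx -0.00026214$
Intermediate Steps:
$p = 4$ ($p = \left(-2\right)^{2} = 4$)
$f = 1648$
$b = - \frac{8}{5}$ ($b = \frac{-3 - 5}{1 + 4} = - \frac{8}{5} \approx -1.6$)
$h{\left(z \right)} = \frac{2 z}{5}$ ($h{\left(z \right)} = \left(- \frac{8}{5} + 2\right) z = \frac{2 z}{5}$)
$\frac{h{\left(\frac{81}{-75} \right)}}{f} = \frac{\frac{2}{5} \frac{81}{-75}}{1648} = \frac{2 \cdot 81 \left(- \frac{1}{75}\right)}{5} \cdot \frac{1}{1648} = \frac{2}{5} \left(- \frac{27}{25}\right) \frac{1}{1648} = \left(- \frac{54}{125}\right) \frac{1}{1648} = - \frac{27}{103000}$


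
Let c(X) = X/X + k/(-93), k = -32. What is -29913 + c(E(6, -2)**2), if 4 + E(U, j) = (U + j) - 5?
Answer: -2781784/93 ≈ -29912.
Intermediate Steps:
E(U, j) = -9 + U + j (E(U, j) = -4 + ((U + j) - 5) = -4 + (-5 + U + j) = -9 + U + j)
c(X) = 125/93 (c(X) = X/X - 32/(-93) = 1 - 32*(-1/93) = 1 + 32/93 = 125/93)
-29913 + c(E(6, -2)**2) = -29913 + 125/93 = -2781784/93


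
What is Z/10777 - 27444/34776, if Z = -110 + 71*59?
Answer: -12826057/31231746 ≈ -0.41067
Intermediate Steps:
Z = 4079 (Z = -110 + 4189 = 4079)
Z/10777 - 27444/34776 = 4079/10777 - 27444/34776 = 4079*(1/10777) - 27444*1/34776 = 4079/10777 - 2287/2898 = -12826057/31231746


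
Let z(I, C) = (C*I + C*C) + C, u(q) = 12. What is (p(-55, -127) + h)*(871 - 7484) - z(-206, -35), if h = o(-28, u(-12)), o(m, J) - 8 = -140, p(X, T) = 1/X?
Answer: 47554993/55 ≈ 8.6464e+5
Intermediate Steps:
o(m, J) = -132 (o(m, J) = 8 - 140 = -132)
h = -132
z(I, C) = C + C² + C*I (z(I, C) = (C*I + C²) + C = (C² + C*I) + C = C + C² + C*I)
(p(-55, -127) + h)*(871 - 7484) - z(-206, -35) = (1/(-55) - 132)*(871 - 7484) - (-35)*(1 - 35 - 206) = (-1/55 - 132)*(-6613) - (-35)*(-240) = -7261/55*(-6613) - 1*8400 = 48016993/55 - 8400 = 47554993/55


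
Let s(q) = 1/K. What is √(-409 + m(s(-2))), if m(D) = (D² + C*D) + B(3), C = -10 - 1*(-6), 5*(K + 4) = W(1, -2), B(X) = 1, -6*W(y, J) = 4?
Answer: 3*I*√173823/62 ≈ 20.174*I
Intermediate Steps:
W(y, J) = -⅔ (W(y, J) = -⅙*4 = -⅔)
K = -62/15 (K = -4 + (⅕)*(-⅔) = -4 - 2/15 = -62/15 ≈ -4.1333)
C = -4 (C = -10 + 6 = -4)
s(q) = -15/62 (s(q) = 1/(-62/15) = -15/62)
m(D) = 1 + D² - 4*D (m(D) = (D² - 4*D) + 1 = 1 + D² - 4*D)
√(-409 + m(s(-2))) = √(-409 + (1 + (-15/62)² - 4*(-15/62))) = √(-409 + (1 + 225/3844 + 30/31)) = √(-409 + 7789/3844) = √(-1564407/3844) = 3*I*√173823/62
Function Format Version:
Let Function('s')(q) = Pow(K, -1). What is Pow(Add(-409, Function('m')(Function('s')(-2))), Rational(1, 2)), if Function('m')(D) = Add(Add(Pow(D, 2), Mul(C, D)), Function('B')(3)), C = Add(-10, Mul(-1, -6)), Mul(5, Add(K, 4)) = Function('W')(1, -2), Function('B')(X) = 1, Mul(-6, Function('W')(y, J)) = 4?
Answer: Mul(Rational(3, 62), I, Pow(173823, Rational(1, 2))) ≈ Mul(20.174, I)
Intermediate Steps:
Function('W')(y, J) = Rational(-2, 3) (Function('W')(y, J) = Mul(Rational(-1, 6), 4) = Rational(-2, 3))
K = Rational(-62, 15) (K = Add(-4, Mul(Rational(1, 5), Rational(-2, 3))) = Add(-4, Rational(-2, 15)) = Rational(-62, 15) ≈ -4.1333)
C = -4 (C = Add(-10, 6) = -4)
Function('s')(q) = Rational(-15, 62) (Function('s')(q) = Pow(Rational(-62, 15), -1) = Rational(-15, 62))
Function('m')(D) = Add(1, Pow(D, 2), Mul(-4, D)) (Function('m')(D) = Add(Add(Pow(D, 2), Mul(-4, D)), 1) = Add(1, Pow(D, 2), Mul(-4, D)))
Pow(Add(-409, Function('m')(Function('s')(-2))), Rational(1, 2)) = Pow(Add(-409, Add(1, Pow(Rational(-15, 62), 2), Mul(-4, Rational(-15, 62)))), Rational(1, 2)) = Pow(Add(-409, Add(1, Rational(225, 3844), Rational(30, 31))), Rational(1, 2)) = Pow(Add(-409, Rational(7789, 3844)), Rational(1, 2)) = Pow(Rational(-1564407, 3844), Rational(1, 2)) = Mul(Rational(3, 62), I, Pow(173823, Rational(1, 2)))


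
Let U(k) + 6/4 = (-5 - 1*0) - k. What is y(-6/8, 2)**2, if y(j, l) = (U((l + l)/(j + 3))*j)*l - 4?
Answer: 10201/144 ≈ 70.840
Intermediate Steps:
U(k) = -13/2 - k (U(k) = -3/2 + ((-5 - 1*0) - k) = -3/2 + ((-5 + 0) - k) = -3/2 + (-5 - k) = -13/2 - k)
y(j, l) = -4 + j*l*(-13/2 - 2*l/(3 + j)) (y(j, l) = ((-13/2 - (l + l)/(j + 3))*j)*l - 4 = ((-13/2 - 2*l/(3 + j))*j)*l - 4 = (j*(-13/2 - 2*l/(3 + j)))*l - 4 = j*l*(-13/2 - 2*l/(3 + j)) - 4 = -4 + j*l*(-13/2 - 2*l/(3 + j)))
y(-6/8, 2)**2 = ((-24 - (-48)/8 - 1*(-6/8)*2*(39 + 4*2 + 13*(-6/8)))/(2*(3 - 6/8)))**2 = ((-24 - (-48)/8 - 1*(-6*1/8)*2*(39 + 8 + 13*(-6*1/8)))/(2*(3 - 6*1/8)))**2 = ((-24 - 8*(-3/4) - 1*(-3/4)*2*(39 + 8 + 13*(-3/4)))/(2*(3 - 3/4)))**2 = ((-24 + 6 - 1*(-3/4)*2*(39 + 8 - 39/4))/(2*(9/4)))**2 = ((1/2)*(4/9)*(-24 + 6 - 1*(-3/4)*2*149/4))**2 = ((1/2)*(4/9)*(-24 + 6 + 447/8))**2 = ((1/2)*(4/9)*(303/8))**2 = (101/12)**2 = 10201/144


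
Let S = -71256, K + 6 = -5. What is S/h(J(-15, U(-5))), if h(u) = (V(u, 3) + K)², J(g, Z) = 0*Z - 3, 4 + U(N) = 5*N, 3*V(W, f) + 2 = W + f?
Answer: -641304/1225 ≈ -523.51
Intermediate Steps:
K = -11 (K = -6 - 5 = -11)
V(W, f) = -⅔ + W/3 + f/3 (V(W, f) = -⅔ + (W + f)/3 = -⅔ + (W/3 + f/3) = -⅔ + W/3 + f/3)
U(N) = -4 + 5*N
J(g, Z) = -3 (J(g, Z) = 0 - 3 = -3)
h(u) = (-32/3 + u/3)² (h(u) = ((-⅔ + u/3 + (⅓)*3) - 11)² = ((-⅔ + u/3 + 1) - 11)² = ((⅓ + u/3) - 11)² = (-32/3 + u/3)²)
S/h(J(-15, U(-5))) = -71256*9/(-32 - 3)² = -71256/((⅑)*(-35)²) = -71256/((⅑)*1225) = -71256/1225/9 = -71256*9/1225 = -641304/1225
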